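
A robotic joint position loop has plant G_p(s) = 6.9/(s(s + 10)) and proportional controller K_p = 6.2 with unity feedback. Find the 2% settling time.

From 1 + K_pG_p(s) = 0: s² + 10s + 42.78 = 0 ⇒ ω_n = 6.541, ζ = 0.7645.
2% settling time T_s ≈ 4/(ζω_n) = 4/5 = 0.8 s.

T_s ≈ 0.8 s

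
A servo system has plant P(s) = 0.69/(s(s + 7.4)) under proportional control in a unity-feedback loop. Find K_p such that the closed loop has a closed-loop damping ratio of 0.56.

Closed-loop characteristic equation: s² + 7.4s + K_p·0.69 = 0.
So ω_n = √(0.69K_p) and 2ζω_n = 7.4, giving ζ = 7.4/(2√(0.69K_p)).
Setting ζ = 0.56: √(0.69K_p) = 7.4/(2·0.56) = 6.607, so K_p = 43.65/0.69 = 63.3.

K_p = 63.3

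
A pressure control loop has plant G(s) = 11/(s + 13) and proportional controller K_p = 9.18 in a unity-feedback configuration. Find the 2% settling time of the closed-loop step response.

T_s ≈ 0.0351 s

Closed-loop transfer function: T(s) = K_p·G(s)/(1 + K_p·G(s)) = 101/(s + 13 + 101) = 101/(s + 114).
Time constant τ = 1/114 = 0.008773 s, so the 2% settling time is about 4τ = 0.0351 s.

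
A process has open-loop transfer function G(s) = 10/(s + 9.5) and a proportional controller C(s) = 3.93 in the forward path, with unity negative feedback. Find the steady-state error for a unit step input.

0.195

The loop is type 0. Static position error constant K_pos = C(0)·G(0) = 3.93·1.053 = 4.137.
Steady-state error to a unit step: e_ss = 1/(1+K_pos) = 1/5.137 = 0.195.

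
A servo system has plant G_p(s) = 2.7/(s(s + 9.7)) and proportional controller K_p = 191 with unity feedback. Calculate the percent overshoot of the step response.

50.3%

The closed-loop denominator s² + 9.7s + 515.7 gives ω_n = √515.7 = 22.71 and ζ = 9.7/(2ω_n) = 0.2136.
%OS = 100·exp(−πζ/√(1−ζ²)) = 100·exp(−π·0.2136/√0.9544) = 50.3%.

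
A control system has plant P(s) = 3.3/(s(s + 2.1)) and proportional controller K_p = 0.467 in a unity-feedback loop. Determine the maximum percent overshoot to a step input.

The closed-loop denominator s² + 2.1s + 1.541 gives ω_n = √1.541 = 1.241 and ζ = 2.1/(2ω_n) = 0.8458.
%OS = 100·exp(−πζ/√(1−ζ²)) = 100·exp(−π·0.8458/√0.2846) = 0.687%.

0.687%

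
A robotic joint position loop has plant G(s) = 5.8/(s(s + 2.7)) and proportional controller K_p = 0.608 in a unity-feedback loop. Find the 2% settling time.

T_s ≈ 2.96 s

From 1 + K_pG(s) = 0: s² + 2.7s + 3.526 = 0 ⇒ ω_n = 1.878, ζ = 0.7189.
2% settling time T_s ≈ 4/(ζω_n) = 4/1.35 = 2.96 s.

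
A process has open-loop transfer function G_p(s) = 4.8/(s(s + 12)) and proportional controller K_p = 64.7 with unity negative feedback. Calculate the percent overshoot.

From 1 + K_pG_p(s) = 0: s² + 12s + 310.6 = 0 ⇒ ω_n = 17.62, ζ = 0.3405.
%OS = 100·exp(−πζ/√(1−ζ²)) = 100·exp(−π·0.3405/√0.8841) = 32.1%.

32.1%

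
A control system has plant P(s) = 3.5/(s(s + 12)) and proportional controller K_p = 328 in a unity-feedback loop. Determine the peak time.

From 1 + K_pP(s) = 0: s² + 12s + 1148 = 0 ⇒ ω_n = 33.88, ζ = 0.1771.
Damped frequency ω_d = ω_n√(1−ζ²) = 33.35 rad/s, so peak time T_p = π/ω_d = 0.0942 s.

T_p = 0.0942 s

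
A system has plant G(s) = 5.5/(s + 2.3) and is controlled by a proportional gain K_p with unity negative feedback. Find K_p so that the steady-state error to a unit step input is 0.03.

K_p = 13.5

For a type-0 loop with proportional control, e_ss = 1/(1 + K_p·G(0)).
G(0) = 2.391. Require 1/(1 + K_p·2.391) = 0.03, so 1 + 2.391·K_p = 33.33.
K_p = (33.33 − 1)/2.391 = 13.5.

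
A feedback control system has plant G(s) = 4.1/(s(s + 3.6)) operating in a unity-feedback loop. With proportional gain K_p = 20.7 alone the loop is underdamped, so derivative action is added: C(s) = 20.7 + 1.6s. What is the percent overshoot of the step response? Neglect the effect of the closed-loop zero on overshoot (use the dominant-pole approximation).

Forward path: (20.7 + 1.6s)·4.1/(s(s+3.6)). The closed-loop characteristic equation is s² + (3.6 + 4.1·1.6)s + 4.1·20.7 = 0.
That is s² + 10.16s + 84.87 = 0, so ω_n = 9.212 rad/s and ζ = 10.16/(2·9.212) = 0.5514.
%OS = 100·exp(−πζ/√(1−ζ²)) = 12.5%.

12.5%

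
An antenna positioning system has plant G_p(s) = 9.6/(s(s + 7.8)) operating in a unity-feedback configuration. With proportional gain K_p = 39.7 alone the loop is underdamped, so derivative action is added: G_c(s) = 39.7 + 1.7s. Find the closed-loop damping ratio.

ζ = 0.618

Forward path: (39.7 + 1.7s)·9.6/(s(s+7.8)). The closed-loop characteristic equation is s² + (7.8 + 9.6·1.7)s + 9.6·39.7 = 0.
That is s² + 24.12s + 381.1 = 0, so ω_n = 19.52 rad/s and ζ = 24.12/(2·19.52) = 0.6178.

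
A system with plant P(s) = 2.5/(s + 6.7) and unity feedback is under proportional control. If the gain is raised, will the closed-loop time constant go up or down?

decrease

Closed-loop pole is at s = −(6.7+K_p·2.5); larger K_p moves it further left, so τ = 1/(6.7+K_p·2.5) decreases.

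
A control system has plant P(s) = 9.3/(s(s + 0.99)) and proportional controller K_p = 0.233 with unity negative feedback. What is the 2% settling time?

T_s ≈ 8.08 s

The closed-loop denominator s² + 0.99s + 2.167 gives ω_n = √2.167 = 1.472 and ζ = 0.99/(2ω_n) = 0.3363.
2% settling time T_s ≈ 4/(ζω_n) = 4/0.495 = 8.08 s.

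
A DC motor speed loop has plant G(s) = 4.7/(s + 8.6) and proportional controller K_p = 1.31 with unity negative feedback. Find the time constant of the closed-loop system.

τ = 0.0678 s

Closed-loop transfer function: T(s) = K_p·G(s)/(1 + K_p·G(s)) = 6.157/(s + 8.6 + 6.157) = 6.157/(s + 14.76).
Time constant τ = 1/14.76 = 0.0678 s.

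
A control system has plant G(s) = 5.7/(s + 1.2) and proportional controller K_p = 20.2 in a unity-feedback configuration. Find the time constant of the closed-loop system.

Closed-loop transfer function: T(s) = K_p·G(s)/(1 + K_p·G(s)) = 115.1/(s + 1.2 + 115.1) = 115.1/(s + 116.3).
Time constant τ = 1/116.3 = 0.0086 s.

τ = 0.0086 s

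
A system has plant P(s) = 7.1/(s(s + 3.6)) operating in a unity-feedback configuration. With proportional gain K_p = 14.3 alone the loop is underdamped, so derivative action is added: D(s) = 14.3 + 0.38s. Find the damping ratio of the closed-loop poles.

Forward path: (14.3 + 0.38s)·7.1/(s(s+3.6)). The closed-loop characteristic equation is s² + (3.6 + 7.1·0.38)s + 7.1·14.3 = 0.
That is s² + 6.298s + 101.5 = 0, so ω_n = 10.08 rad/s and ζ = 6.298/(2·10.08) = 0.3125.

ζ = 0.313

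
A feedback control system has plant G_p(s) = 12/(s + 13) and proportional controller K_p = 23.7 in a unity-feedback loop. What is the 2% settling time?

T_s ≈ 0.0134 s

Closed-loop transfer function: T(s) = K_p·G_p(s)/(1 + K_p·G_p(s)) = 284.4/(s + 13 + 284.4) = 284.4/(s + 297.4).
Time constant τ = 1/297.4 = 0.003362 s, so the 2% settling time is about 4τ = 0.0134 s.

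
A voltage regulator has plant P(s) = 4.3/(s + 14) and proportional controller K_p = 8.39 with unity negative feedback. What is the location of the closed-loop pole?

Closed-loop transfer function: T(s) = K_p·P(s)/(1 + K_p·P(s)) = 36.08/(s + 14 + 36.08) = 36.08/(s + 50.08).
The closed-loop pole is at s = −50.08.

s = -50.08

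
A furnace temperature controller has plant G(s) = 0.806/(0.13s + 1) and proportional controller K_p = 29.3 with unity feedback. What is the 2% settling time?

T_s ≈ 0.0211 s

Closed loop: T(s) = K_p·G/(1+K_p·G) = 23.62/(0.13s + 1 + 23.62), with pole at s = −(1 + 23.62)/0.13 = −189.4.
τ = 1/189.4 = 0.005281 s, so 2% settling time ≈ 4τ = 0.0211 s.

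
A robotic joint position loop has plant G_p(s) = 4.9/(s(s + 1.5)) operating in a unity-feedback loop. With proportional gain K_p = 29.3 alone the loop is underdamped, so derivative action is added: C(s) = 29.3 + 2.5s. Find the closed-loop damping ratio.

ζ = 0.574

Forward path: (29.3 + 2.5s)·4.9/(s(s+1.5)). The closed-loop characteristic equation is s² + (1.5 + 4.9·2.5)s + 4.9·29.3 = 0.
That is s² + 13.75s + 143.6 = 0, so ω_n = 11.98 rad/s and ζ = 13.75/(2·11.98) = 0.5738.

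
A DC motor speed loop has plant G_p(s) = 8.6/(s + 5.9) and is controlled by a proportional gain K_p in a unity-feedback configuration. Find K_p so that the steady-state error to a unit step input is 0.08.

K_p = 7.89

The loop is type 0, so e_ss(step) = 1/(1 + K_pos) with K_pos = K_p·G_p(0).
G_p(0) = 1.458. Require 1/(1 + K_p·1.458) = 0.08, so 1 + 1.458·K_p = 12.5.
K_p = (12.5 − 1)/1.458 = 7.89.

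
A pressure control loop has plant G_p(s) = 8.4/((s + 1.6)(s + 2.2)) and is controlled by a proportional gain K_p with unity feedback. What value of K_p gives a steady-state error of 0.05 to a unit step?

The loop is type 0, so e_ss(step) = 1/(1 + K_pos) with K_pos = K_p·G_p(0).
G_p(0) = 2.386. Require 1/(1 + K_p·2.386) = 0.05, so 1 + 2.386·K_p = 20.
K_p = (20 − 1)/2.386 = 7.96.

K_p = 7.96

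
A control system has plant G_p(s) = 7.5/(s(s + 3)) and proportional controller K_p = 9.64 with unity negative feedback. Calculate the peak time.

T_p = 0.375 s

From 1 + K_pG_p(s) = 0: s² + 3s + 72.3 = 0 ⇒ ω_n = 8.503, ζ = 0.1764.
Damped frequency ω_d = ω_n√(1−ζ²) = 8.37 rad/s, so peak time T_p = π/ω_d = 0.375 s.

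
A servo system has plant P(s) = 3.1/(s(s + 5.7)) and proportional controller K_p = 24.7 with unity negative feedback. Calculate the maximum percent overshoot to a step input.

Closed-loop characteristic equation: s² + 5.7s + 76.57 = 0, so ω_n = 8.75 rad/s and ζ = 5.7/(2·8.75) = 0.3257.
%OS = 100·exp(−πζ/√(1−ζ²)) = 100·exp(−π·0.3257/√0.8939) = 33.9%.

33.9%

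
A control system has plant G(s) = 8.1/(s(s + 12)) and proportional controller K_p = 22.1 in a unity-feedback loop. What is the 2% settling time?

The closed-loop denominator s² + 12s + 179 gives ω_n = √179 = 13.38 and ζ = 12/(2ω_n) = 0.4484.
2% settling time T_s ≈ 4/(ζω_n) = 4/6 = 0.667 s.

T_s ≈ 0.667 s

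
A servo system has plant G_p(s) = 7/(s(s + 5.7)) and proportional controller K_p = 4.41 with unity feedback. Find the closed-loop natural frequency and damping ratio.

1 + K_p·G_p(s) = 0 gives s² + 5.7s + 30.87 = 0.
So ω_n² = 30.87 ⇒ ω_n = 5.556 rad/s, and ζ = 5.7/(2ω_n) = 0.513.

ω_n = 5.56 rad/s, ζ = 0.513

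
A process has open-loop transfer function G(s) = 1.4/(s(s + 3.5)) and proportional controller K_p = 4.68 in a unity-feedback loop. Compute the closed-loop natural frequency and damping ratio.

ω_n = 2.56 rad/s, ζ = 0.684

The closed-loop denominator is s(s+3.5) + 4.68·1.4 = s² + 3.5s + 6.552.
So ω_n² = 6.552 ⇒ ω_n = 2.56 rad/s, and ζ = 3.5/(2ω_n) = 0.684.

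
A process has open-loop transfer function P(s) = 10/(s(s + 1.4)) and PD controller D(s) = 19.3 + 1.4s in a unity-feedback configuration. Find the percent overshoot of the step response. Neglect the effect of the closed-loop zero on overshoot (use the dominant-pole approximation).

Forward path: (19.3 + 1.4s)·10/(s(s+1.4)). The closed-loop characteristic equation is s² + (1.4 + 10·1.4)s + 10·19.3 = 0.
That is s² + 15.4s + 193 = 0, so ω_n = 13.89 rad/s and ζ = 15.4/(2·13.89) = 0.5543.
%OS = 100·exp(−πζ/√(1−ζ²)) = 12.3%.

12.3%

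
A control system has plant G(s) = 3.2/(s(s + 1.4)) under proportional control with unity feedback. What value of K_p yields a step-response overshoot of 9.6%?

From %OS = 100·exp(−πζ/√(1−ζ²)) = 9.6%, ζ = −ln(0.096)/√(π²+ln²(0.096)) = 0.5979.
Characteristic equation s² + 1.4s + 3.2K_p = 0 gives ζ = 1.4/(2√(3.2K_p)).
Setting ζ = 0.5979: √(3.2K_p) = 1.4/(2·0.5979) = 1.171, so K_p = 1.371/3.2 = 0.428.

K_p = 0.428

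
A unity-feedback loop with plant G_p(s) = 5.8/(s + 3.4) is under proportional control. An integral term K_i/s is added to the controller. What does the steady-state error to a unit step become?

Adding integral action puts a pole at s = 0 in the forward path, raising the system type to 1; a type-1 loop has zero steady-state error to a step.

0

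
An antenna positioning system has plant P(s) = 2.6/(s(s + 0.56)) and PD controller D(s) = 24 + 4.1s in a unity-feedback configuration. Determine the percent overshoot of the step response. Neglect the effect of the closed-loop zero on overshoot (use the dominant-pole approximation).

4.2%

Forward path: (24 + 4.1s)·2.6/(s(s+0.56)). The closed-loop characteristic equation is s² + (0.56 + 2.6·4.1)s + 2.6·24 = 0.
That is s² + 11.22s + 62.4 = 0, so ω_n = 7.899 rad/s and ζ = 11.22/(2·7.899) = 0.7102.
%OS = 100·exp(−πζ/√(1−ζ²)) = 4.2%.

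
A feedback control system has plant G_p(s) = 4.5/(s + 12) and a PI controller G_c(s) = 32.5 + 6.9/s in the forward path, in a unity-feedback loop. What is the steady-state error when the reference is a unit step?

0

The open loop G_c(s)G_p(s) has a pole at the origin (type 1), so the static position error constant is infinite and e_ss = 1/(1+∞) = 0.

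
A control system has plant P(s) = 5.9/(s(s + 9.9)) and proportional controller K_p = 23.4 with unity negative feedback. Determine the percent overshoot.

Closed-loop characteristic equation: s² + 9.9s + 138.1 = 0, so ω_n = 11.75 rad/s and ζ = 9.9/(2·11.75) = 0.4213.
%OS = 100·exp(−πζ/√(1−ζ²)) = 100·exp(−π·0.4213/√0.8225) = 23.2%.

23.2%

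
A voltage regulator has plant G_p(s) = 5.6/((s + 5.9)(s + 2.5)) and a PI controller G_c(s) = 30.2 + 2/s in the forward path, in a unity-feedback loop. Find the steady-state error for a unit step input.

0

The open loop G_c(s)G_p(s) has a pole at the origin (type 1), so the static position error constant is infinite and e_ss = 1/(1+∞) = 0.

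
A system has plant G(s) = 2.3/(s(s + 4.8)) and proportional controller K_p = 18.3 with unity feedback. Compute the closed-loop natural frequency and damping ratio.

1 + K_p·G(s) = 0 gives s² + 4.8s + 42.09 = 0.
Matching s² + 2ζω_n s + ω_n²: ω_n = √42.09 = 6.488 rad/s and 2ζω_n = 4.8, so ζ = 4.8/(2·6.488) = 0.37.

ω_n = 6.49 rad/s, ζ = 0.37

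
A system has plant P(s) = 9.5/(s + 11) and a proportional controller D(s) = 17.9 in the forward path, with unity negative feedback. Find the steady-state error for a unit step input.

The loop is type 0. Static position error constant K_pos = D(0)·P(0) = 17.9·0.8636 = 15.46.
Steady-state error to a unit step: e_ss = 1/(1+K_pos) = 1/16.46 = 0.0608.

0.0608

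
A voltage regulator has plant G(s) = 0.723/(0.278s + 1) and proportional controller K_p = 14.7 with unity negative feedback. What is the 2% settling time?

T_s ≈ 0.0956 s

Closed loop: T(s) = K_p·G/(1+K_p·G) = 10.63/(0.278s + 1 + 10.63), with pole at s = −(1 + 10.63)/0.278 = −41.83.
τ = 1/41.83 = 0.02391 s, so 2% settling time ≈ 4τ = 0.0956 s.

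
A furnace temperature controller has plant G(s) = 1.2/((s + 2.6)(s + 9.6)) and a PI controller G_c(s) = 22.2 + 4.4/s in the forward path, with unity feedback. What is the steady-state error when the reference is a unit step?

0

The open loop G_c(s)G(s) has a pole at the origin (type 1), so the static position error constant is infinite and e_ss = 1/(1+∞) = 0.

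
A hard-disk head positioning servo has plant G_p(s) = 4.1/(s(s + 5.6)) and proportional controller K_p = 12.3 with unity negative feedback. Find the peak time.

From 1 + K_pG_p(s) = 0: s² + 5.6s + 50.43 = 0 ⇒ ω_n = 7.101, ζ = 0.3943.
Damped frequency ω_d = ω_n√(1−ζ²) = 6.526 rad/s, so peak time T_p = π/ω_d = 0.481 s.

T_p = 0.481 s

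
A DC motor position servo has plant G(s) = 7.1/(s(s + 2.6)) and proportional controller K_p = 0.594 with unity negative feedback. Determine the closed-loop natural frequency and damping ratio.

ω_n = 2.05 rad/s, ζ = 0.633

1 + K_p·G(s) = 0 gives s² + 2.6s + 4.217 = 0.
Matching s² + 2ζω_n s + ω_n²: ω_n = √4.217 = 2.054 rad/s and 2ζω_n = 2.6, so ζ = 2.6/(2·2.054) = 0.633.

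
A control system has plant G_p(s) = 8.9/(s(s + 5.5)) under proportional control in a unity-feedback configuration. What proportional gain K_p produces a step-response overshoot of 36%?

K_p = 8.88

From %OS = 100·exp(−πζ/√(1−ζ²)) = 36%, ζ = −ln(0.36)/√(π²+ln²(0.36)) = 0.3093.
Characteristic equation s² + 5.5s + 8.9K_p = 0 gives ζ = 5.5/(2√(8.9K_p)).
Setting ζ = 0.3093: √(8.9K_p) = 5.5/(2·0.3093) = 8.892, so K_p = 79.07/8.9 = 8.88.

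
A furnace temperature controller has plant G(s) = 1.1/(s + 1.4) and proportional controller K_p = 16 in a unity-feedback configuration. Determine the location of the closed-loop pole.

Closed-loop transfer function: T(s) = K_p·G(s)/(1 + K_p·G(s)) = 17.6/(s + 1.4 + 17.6) = 17.6/(s + 19).
The closed-loop pole is at s = −19.

s = -19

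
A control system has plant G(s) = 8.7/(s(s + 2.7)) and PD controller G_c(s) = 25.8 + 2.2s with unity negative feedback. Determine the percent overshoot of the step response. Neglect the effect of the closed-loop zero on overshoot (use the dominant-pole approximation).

3.53%

Forward path: (25.8 + 2.2s)·8.7/(s(s+2.7)). The closed-loop characteristic equation is s² + (2.7 + 8.7·2.2)s + 8.7·25.8 = 0.
That is s² + 21.84s + 224.5 = 0, so ω_n = 14.98 rad/s and ζ = 21.84/(2·14.98) = 0.7289.
%OS = 100·exp(−πζ/√(1−ζ²)) = 3.53%.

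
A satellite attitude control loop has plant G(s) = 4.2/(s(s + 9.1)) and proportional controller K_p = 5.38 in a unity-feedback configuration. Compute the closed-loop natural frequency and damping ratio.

ω_n = 4.75 rad/s, ζ = 0.957

With unity feedback the closed-loop characteristic equation is s² + 9.1s + 5.38·4.2 = s² + 9.1s + 22.6 = 0.
Matching s² + 2ζω_n s + ω_n²: ω_n = √22.6 = 4.754 rad/s and 2ζω_n = 9.1, so ζ = 9.1/(2·4.754) = 0.957.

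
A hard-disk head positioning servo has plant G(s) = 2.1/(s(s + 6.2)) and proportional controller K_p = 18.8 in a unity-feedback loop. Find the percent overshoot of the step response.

16.8%

Closed-loop characteristic equation: s² + 6.2s + 39.48 = 0, so ω_n = 6.283 rad/s and ζ = 6.2/(2·6.283) = 0.4934.
%OS = 100·exp(−πζ/√(1−ζ²)) = 100·exp(−π·0.4934/√0.7566) = 16.8%.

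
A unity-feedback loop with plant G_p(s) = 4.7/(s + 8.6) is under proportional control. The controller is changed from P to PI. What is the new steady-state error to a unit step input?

0

The integrator makes K_pos = lim_{s→0} C(s)G(s) infinite, so e_ss = 1/(1+K_pos) = 0.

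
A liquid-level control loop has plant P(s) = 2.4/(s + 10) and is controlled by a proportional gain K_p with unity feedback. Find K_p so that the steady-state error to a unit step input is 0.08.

For a type-0 loop with proportional control, e_ss = 1/(1 + K_p·P(0)).
P(0) = 0.24. Require 1/(1 + K_p·0.24) = 0.08, so 1 + 0.24·K_p = 12.5.
K_p = (12.5 − 1)/0.24 = 47.9.

K_p = 47.9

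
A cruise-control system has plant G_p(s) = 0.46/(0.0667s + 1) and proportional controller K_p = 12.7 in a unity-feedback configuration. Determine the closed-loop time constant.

τ = 0.00975 s

Closed loop: T(s) = K_p·G_p/(1+K_p·G_p) = 5.842/(0.0667s + 1 + 5.842), with pole at s = −(1 + 5.842)/0.0667 = −102.6.
Closed-loop time constant τ = 1/102.6 = 0.00975 s.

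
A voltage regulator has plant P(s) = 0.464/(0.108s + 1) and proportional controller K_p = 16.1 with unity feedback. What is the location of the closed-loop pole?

s = -78.43

Closed loop: T(s) = K_p·P/(1+K_p·P) = 7.47/(0.108s + 1 + 7.47), with pole at s = −(1 + 7.47)/0.108 = −78.43.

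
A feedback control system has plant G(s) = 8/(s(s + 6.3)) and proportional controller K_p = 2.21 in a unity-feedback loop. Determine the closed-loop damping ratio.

With unity feedback the closed-loop characteristic equation is s² + 6.3s + 2.21·8 = s² + 6.3s + 17.68 = 0.
Matching s² + 2ζω_n s + ω_n²: ω_n = √17.68 = 4.205 rad/s and 2ζω_n = 6.3, so ζ = 6.3/(2·4.205) = 0.749.

ζ = 0.749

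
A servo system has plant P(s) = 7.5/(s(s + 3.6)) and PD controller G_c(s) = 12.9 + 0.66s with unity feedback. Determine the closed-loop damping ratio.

ζ = 0.435

Forward path: (12.9 + 0.66s)·7.5/(s(s+3.6)). The closed-loop characteristic equation is s² + (3.6 + 7.5·0.66)s + 7.5·12.9 = 0.
That is s² + 8.55s + 96.75 = 0, so ω_n = 9.836 rad/s and ζ = 8.55/(2·9.836) = 0.4346.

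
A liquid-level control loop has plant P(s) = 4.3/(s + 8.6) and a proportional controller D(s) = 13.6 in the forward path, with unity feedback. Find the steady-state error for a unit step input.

The loop is type 0. Static position error constant K_pos = D(0)·P(0) = 13.6·0.5 = 6.8.
Steady-state error to a unit step: e_ss = 1/(1+K_pos) = 1/7.8 = 0.128.

0.128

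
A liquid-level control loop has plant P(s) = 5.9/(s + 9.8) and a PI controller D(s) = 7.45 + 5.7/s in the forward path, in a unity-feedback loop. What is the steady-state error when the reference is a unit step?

The open loop D(s)P(s) has a pole at the origin (type 1), so the static position error constant is infinite and e_ss = 1/(1+∞) = 0.

0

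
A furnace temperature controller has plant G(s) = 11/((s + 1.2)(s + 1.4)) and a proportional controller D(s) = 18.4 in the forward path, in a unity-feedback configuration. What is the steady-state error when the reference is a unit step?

0.00823

The loop is type 0. Static position error constant K_pos = D(0)·G(0) = 18.4·6.548 = 120.5.
Steady-state error to a unit step: e_ss = 1/(1+K_pos) = 1/121.5 = 0.00823.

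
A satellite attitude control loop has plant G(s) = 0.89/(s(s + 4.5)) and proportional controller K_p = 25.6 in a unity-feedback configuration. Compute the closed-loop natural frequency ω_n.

The closed-loop denominator is s(s+4.5) + 25.6·0.89 = s² + 4.5s + 22.78.
Matching s² + 2ζω_n s + ω_n²: ω_n = √22.78 = 4.773 rad/s and 2ζω_n = 4.5, so ζ = 4.5/(2·4.773) = 0.471.

ω_n = 4.77 rad/s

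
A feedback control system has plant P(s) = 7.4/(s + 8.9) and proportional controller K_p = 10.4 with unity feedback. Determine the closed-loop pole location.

Closed-loop transfer function: T(s) = K_p·P(s)/(1 + K_p·P(s)) = 76.96/(s + 8.9 + 76.96) = 76.96/(s + 85.86).
The closed-loop pole is at s = −85.86.

s = -85.86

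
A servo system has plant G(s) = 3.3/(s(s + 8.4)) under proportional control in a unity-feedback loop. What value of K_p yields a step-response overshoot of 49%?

K_p = 109

From %OS = 100·exp(−πζ/√(1−ζ²)) = 49%, ζ = −ln(0.49)/√(π²+ln²(0.49)) = 0.2214.
Characteristic equation s² + 8.4s + 3.3K_p = 0 gives ζ = 8.4/(2√(3.3K_p)).
Setting ζ = 0.2214: √(3.3K_p) = 8.4/(2·0.2214) = 18.97, so K_p = 359.8/3.3 = 109.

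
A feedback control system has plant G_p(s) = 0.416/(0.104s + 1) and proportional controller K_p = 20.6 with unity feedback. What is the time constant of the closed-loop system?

Closed loop: T(s) = K_p·G_p/(1+K_p·G_p) = 8.57/(0.104s + 1 + 8.57), with pole at s = −(1 + 8.57)/0.104 = −92.02.
Closed-loop time constant τ = 1/92.02 = 0.0109 s.

τ = 0.0109 s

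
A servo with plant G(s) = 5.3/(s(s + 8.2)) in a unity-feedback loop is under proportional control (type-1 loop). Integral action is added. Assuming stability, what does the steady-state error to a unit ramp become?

The integrator raises the loop to type 2, so K_v → ∞ and e_ss to a ramp is zero.

0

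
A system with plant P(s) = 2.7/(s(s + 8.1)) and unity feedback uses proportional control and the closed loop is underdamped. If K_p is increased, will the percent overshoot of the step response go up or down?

Characteristic equation s² + 8.1s + K_p·2.7 = 0: raising K_p raises ω_n while 2ζω_n = 8.1 is fixed, so ζ falls and overshoot grows.

increase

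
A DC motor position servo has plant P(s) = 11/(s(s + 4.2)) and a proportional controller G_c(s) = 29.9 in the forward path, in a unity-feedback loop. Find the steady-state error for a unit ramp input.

0.0128

The loop has one pole at the origin (type 1). Velocity error constant K_v = lim_{s→0} s·G_c(s)P(s) = 29.9·11/4.2 = 78.31.
Steady-state error to a unit ramp: e_ss = 1/K_v = 0.0128.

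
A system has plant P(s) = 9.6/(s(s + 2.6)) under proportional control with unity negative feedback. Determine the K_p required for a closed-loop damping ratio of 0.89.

Closed-loop characteristic equation: s² + 2.6s + K_p·9.6 = 0.
So ω_n = √(9.6K_p) and 2ζω_n = 2.6, giving ζ = 2.6/(2√(9.6K_p)).
Setting ζ = 0.89: √(9.6K_p) = 2.6/(2·0.89) = 1.461, so K_p = 2.134/9.6 = 0.222.

K_p = 0.222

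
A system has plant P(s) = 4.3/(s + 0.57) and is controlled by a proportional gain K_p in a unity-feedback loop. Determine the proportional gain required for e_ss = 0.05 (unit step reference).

K_p = 2.52

Steady-state error for a unit step on this type-0 loop is 1/(1 + K_p·P(0)).
P(0) = 7.544. Require 1/(1 + K_p·7.544) = 0.05, so 1 + 7.544·K_p = 20.
K_p = (20 − 1)/7.544 = 2.52.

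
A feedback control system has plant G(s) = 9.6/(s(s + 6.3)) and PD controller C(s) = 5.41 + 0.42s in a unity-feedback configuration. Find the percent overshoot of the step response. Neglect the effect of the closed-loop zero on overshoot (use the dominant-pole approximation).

3.96%

Forward path: (5.41 + 0.42s)·9.6/(s(s+6.3)). The closed-loop characteristic equation is s² + (6.3 + 9.6·0.42)s + 9.6·5.41 = 0.
That is s² + 10.33s + 51.94 = 0, so ω_n = 7.207 rad/s and ζ = 10.33/(2·7.207) = 0.7168.
%OS = 100·exp(−πζ/√(1−ζ²)) = 3.96%.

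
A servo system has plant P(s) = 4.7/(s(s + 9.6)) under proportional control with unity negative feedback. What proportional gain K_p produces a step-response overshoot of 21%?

From %OS = 100·exp(−πζ/√(1−ζ²)) = 21%, ζ = −ln(0.21)/√(π²+ln²(0.21)) = 0.4449.
Characteristic equation s² + 9.6s + 4.7K_p = 0 gives ζ = 9.6/(2√(4.7K_p)).
Setting ζ = 0.4449: √(4.7K_p) = 9.6/(2·0.4449) = 10.79, so K_p = 116.4/4.7 = 24.8.

K_p = 24.8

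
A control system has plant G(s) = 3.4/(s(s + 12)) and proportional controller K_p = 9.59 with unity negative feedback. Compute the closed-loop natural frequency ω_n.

1 + K_p·G(s) = 0 gives s² + 12s + 32.61 = 0.
So ω_n² = 32.61 ⇒ ω_n = 5.71 rad/s, and ζ = 12/(2ω_n) = 1.05.

ω_n = 5.71 rad/s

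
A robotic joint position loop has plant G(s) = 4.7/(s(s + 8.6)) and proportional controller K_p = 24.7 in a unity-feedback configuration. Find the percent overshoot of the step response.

Closed-loop characteristic equation: s² + 8.6s + 116.1 = 0, so ω_n = 10.77 rad/s and ζ = 8.6/(2·10.77) = 0.3991.
%OS = 100·exp(−πζ/√(1−ζ²)) = 100·exp(−π·0.3991/√0.8407) = 25.5%.

25.5%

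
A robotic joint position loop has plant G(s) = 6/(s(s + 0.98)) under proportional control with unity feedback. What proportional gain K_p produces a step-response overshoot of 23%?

From %OS = 100·exp(−πζ/√(1−ζ²)) = 23%, ζ = −ln(0.23)/√(π²+ln²(0.23)) = 0.4237.
Characteristic equation s² + 0.98s + 6K_p = 0 gives ζ = 0.98/(2√(6K_p)).
Setting ζ = 0.4237: √(6K_p) = 0.98/(2·0.4237) = 1.156, so K_p = 1.337/6 = 0.223.

K_p = 0.223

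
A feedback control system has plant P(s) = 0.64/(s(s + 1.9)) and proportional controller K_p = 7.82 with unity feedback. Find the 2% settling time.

T_s ≈ 4.21 s

Closed-loop characteristic equation: s² + 1.9s + 5.005 = 0, so ω_n = 2.237 rad/s and ζ = 1.9/(2·2.237) = 0.4246.
2% settling time T_s ≈ 4/(ζω_n) = 4/0.95 = 4.21 s.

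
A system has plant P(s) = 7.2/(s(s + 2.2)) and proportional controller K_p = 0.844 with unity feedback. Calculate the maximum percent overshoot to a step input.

20.9%

From 1 + K_pP(s) = 0: s² + 2.2s + 6.077 = 0 ⇒ ω_n = 2.465, ζ = 0.4462.
%OS = 100·exp(−πζ/√(1−ζ²)) = 100·exp(−π·0.4462/√0.8009) = 20.9%.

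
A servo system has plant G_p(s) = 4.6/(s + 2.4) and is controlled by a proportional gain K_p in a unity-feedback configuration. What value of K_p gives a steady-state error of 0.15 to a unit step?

Steady-state error for a unit step on this type-0 loop is 1/(1 + K_p·G_p(0)).
G_p(0) = 1.917. Require 1/(1 + K_p·1.917) = 0.15, so 1 + 1.917·K_p = 6.667.
K_p = (6.667 − 1)/1.917 = 2.96.

K_p = 2.96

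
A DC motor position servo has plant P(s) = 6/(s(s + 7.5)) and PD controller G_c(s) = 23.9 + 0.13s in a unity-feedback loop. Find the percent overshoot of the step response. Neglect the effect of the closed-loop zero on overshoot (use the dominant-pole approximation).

Forward path: (23.9 + 0.13s)·6/(s(s+7.5)). The closed-loop characteristic equation is s² + (7.5 + 6·0.13)s + 6·23.9 = 0.
That is s² + 8.28s + 143.4 = 0, so ω_n = 11.97 rad/s and ζ = 8.28/(2·11.97) = 0.3457.
%OS = 100·exp(−πζ/√(1−ζ²)) = 31.4%.

31.4%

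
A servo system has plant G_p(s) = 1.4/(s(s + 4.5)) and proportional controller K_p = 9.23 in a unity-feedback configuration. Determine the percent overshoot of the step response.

From 1 + K_pG_p(s) = 0: s² + 4.5s + 12.92 = 0 ⇒ ω_n = 3.595, ζ = 0.6259.
%OS = 100·exp(−πζ/√(1−ζ²)) = 100·exp(−π·0.6259/√0.6082) = 8.04%.

8.04%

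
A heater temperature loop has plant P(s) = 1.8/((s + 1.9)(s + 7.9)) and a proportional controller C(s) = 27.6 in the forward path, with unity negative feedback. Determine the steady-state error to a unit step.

0.232

The loop is type 0. Static position error constant K_pos = C(0)·P(0) = 27.6·0.1199 = 3.31.
Steady-state error to a unit step: e_ss = 1/(1+K_pos) = 1/4.31 = 0.232.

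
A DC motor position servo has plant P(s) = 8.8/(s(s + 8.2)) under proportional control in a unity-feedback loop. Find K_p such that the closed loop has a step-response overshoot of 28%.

K_p = 13.5

From %OS = 100·exp(−πζ/√(1−ζ²)) = 28%, ζ = −ln(0.28)/√(π²+ln²(0.28)) = 0.3755.
Characteristic equation s² + 8.2s + 8.8K_p = 0 gives ζ = 8.2/(2√(8.8K_p)).
Setting ζ = 0.3755: √(8.8K_p) = 8.2/(2·0.3755) = 10.92, so K_p = 119.2/8.8 = 13.5.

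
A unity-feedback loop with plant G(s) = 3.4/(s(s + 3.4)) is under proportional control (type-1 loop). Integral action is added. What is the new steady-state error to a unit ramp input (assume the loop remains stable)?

The integrator raises the loop to type 2, so K_v → ∞ and e_ss to a ramp is zero.

0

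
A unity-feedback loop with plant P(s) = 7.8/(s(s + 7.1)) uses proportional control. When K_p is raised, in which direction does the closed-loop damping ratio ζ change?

decrease

ζ = 7.1/(2√(7.8K_p)); increasing K_p raises the denominator, so ζ falls.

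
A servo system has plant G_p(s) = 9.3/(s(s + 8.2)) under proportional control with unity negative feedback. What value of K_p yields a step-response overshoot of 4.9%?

K_p = 3.77

From %OS = 100·exp(−πζ/√(1−ζ²)) = 4.9%, ζ = −ln(0.049)/√(π²+ln²(0.049)) = 0.6925.
Characteristic equation s² + 8.2s + 9.3K_p = 0 gives ζ = 8.2/(2√(9.3K_p)).
Setting ζ = 0.6925: √(9.3K_p) = 8.2/(2·0.6925) = 5.92, so K_p = 35.05/9.3 = 3.77.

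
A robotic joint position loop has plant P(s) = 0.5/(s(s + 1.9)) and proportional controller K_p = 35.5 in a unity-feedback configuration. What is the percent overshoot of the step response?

The closed-loop denominator s² + 1.9s + 17.75 gives ω_n = √17.75 = 4.213 and ζ = 1.9/(2ω_n) = 0.2255.
%OS = 100·exp(−πζ/√(1−ζ²)) = 100·exp(−π·0.2255/√0.9492) = 48.3%.

48.3%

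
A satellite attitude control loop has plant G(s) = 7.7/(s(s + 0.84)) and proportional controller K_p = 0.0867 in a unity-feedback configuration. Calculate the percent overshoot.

15.2%

Closed-loop characteristic equation: s² + 0.84s + 0.6676 = 0, so ω_n = 0.8171 rad/s and ζ = 0.84/(2·0.8171) = 0.514.
%OS = 100·exp(−πζ/√(1−ζ²)) = 100·exp(−π·0.514/√0.7358) = 15.2%.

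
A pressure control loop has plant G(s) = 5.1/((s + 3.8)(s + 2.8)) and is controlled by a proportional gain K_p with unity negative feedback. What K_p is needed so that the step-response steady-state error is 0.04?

K_p = 50.1

Steady-state error for a unit step on this type-0 loop is 1/(1 + K_p·G(0)).
G(0) = 0.4793. Require 1/(1 + K_p·0.4793) = 0.04, so 1 + 0.4793·K_p = 25.
K_p = (25 − 1)/0.4793 = 50.1.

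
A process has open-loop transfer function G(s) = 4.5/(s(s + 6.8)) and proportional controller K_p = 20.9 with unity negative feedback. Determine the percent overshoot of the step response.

The closed-loop denominator s² + 6.8s + 94.05 gives ω_n = √94.05 = 9.698 and ζ = 6.8/(2ω_n) = 0.3506.
%OS = 100·exp(−πζ/√(1−ζ²)) = 100·exp(−π·0.3506/√0.8771) = 30.8%.

30.8%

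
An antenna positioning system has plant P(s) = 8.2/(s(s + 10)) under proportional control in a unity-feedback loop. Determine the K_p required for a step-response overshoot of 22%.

K_p = 16.2

From %OS = 100·exp(−πζ/√(1−ζ²)) = 22%, ζ = −ln(0.22)/√(π²+ln²(0.22)) = 0.4342.
Characteristic equation s² + 10s + 8.2K_p = 0 gives ζ = 10/(2√(8.2K_p)).
Setting ζ = 0.4342: √(8.2K_p) = 10/(2·0.4342) = 11.52, so K_p = 132.6/8.2 = 16.2.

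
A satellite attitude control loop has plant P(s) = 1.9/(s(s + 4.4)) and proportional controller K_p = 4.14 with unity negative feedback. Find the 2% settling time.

T_s ≈ 1.82 s

Closed-loop characteristic equation: s² + 4.4s + 7.866 = 0, so ω_n = 2.805 rad/s and ζ = 4.4/(2·2.805) = 0.7844.
2% settling time T_s ≈ 4/(ζω_n) = 4/2.2 = 1.82 s.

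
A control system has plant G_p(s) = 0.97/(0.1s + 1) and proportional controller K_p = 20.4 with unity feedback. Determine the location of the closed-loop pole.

s = -207.9

Closed loop: T(s) = K_p·G_p/(1+K_p·G_p) = 19.79/(0.1s + 1 + 19.79), with pole at s = −(1 + 19.79)/0.1 = −207.9.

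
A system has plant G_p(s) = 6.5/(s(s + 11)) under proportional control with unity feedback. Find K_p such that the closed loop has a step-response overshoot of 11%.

K_p = 14.1

From %OS = 100·exp(−πζ/√(1−ζ²)) = 11%, ζ = −ln(0.11)/√(π²+ln²(0.11)) = 0.5749.
Characteristic equation s² + 11s + 6.5K_p = 0 gives ζ = 11/(2√(6.5K_p)).
Setting ζ = 0.5749: √(6.5K_p) = 11/(2·0.5749) = 9.567, so K_p = 91.53/6.5 = 14.1.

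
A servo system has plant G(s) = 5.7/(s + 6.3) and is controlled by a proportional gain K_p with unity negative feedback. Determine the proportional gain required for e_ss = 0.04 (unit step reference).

Steady-state error for a unit step on this type-0 loop is 1/(1 + K_p·G(0)).
G(0) = 0.9048. Require 1/(1 + K_p·0.9048) = 0.04, so 1 + 0.9048·K_p = 25.
K_p = (25 − 1)/0.9048 = 26.5.

K_p = 26.5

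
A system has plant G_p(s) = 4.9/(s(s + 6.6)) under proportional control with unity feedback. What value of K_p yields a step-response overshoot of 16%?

From %OS = 100·exp(−πζ/√(1−ζ²)) = 16%, ζ = −ln(0.16)/√(π²+ln²(0.16)) = 0.5039.
Characteristic equation s² + 6.6s + 4.9K_p = 0 gives ζ = 6.6/(2√(4.9K_p)).
Setting ζ = 0.5039: √(4.9K_p) = 6.6/(2·0.5039) = 6.549, so K_p = 42.89/4.9 = 8.75.

K_p = 8.75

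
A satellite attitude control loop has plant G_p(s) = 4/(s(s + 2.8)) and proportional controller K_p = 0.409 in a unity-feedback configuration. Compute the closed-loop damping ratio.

ζ = 1.09

1 + K_p·G_p(s) = 0 gives s² + 2.8s + 1.636 = 0.
Matching s² + 2ζω_n s + ω_n²: ω_n = √1.636 = 1.279 rad/s and 2ζω_n = 2.8, so ζ = 2.8/(2·1.279) = 1.09.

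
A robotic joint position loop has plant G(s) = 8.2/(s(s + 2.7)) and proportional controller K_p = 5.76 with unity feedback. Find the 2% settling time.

T_s ≈ 2.96 s

The closed-loop denominator s² + 2.7s + 47.23 gives ω_n = √47.23 = 6.873 and ζ = 2.7/(2ω_n) = 0.1964.
2% settling time T_s ≈ 4/(ζω_n) = 4/1.35 = 2.96 s.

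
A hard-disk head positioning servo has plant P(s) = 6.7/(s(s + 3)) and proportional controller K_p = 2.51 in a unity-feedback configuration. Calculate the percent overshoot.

Closed-loop characteristic equation: s² + 3s + 16.82 = 0, so ω_n = 4.101 rad/s and ζ = 3/(2·4.101) = 0.3658.
%OS = 100·exp(−πζ/√(1−ζ²)) = 100·exp(−π·0.3658/√0.8662) = 29.1%.

29.1%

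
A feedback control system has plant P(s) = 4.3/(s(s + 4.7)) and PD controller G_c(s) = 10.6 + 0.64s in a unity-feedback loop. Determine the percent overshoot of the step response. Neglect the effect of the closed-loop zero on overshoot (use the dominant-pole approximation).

Forward path: (10.6 + 0.64s)·4.3/(s(s+4.7)). The closed-loop characteristic equation is s² + (4.7 + 4.3·0.64)s + 4.3·10.6 = 0.
That is s² + 7.452s + 45.58 = 0, so ω_n = 6.751 rad/s and ζ = 7.452/(2·6.751) = 0.5519.
%OS = 100·exp(−πζ/√(1−ζ²)) = 12.5%.

12.5%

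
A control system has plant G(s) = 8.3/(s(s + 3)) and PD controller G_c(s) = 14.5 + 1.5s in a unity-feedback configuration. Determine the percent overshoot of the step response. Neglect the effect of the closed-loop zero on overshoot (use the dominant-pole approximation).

4.44%

Forward path: (14.5 + 1.5s)·8.3/(s(s+3)). The closed-loop characteristic equation is s² + (3 + 8.3·1.5)s + 8.3·14.5 = 0.
That is s² + 15.45s + 120.4 = 0, so ω_n = 10.97 rad/s and ζ = 15.45/(2·10.97) = 0.7042.
%OS = 100·exp(−πζ/√(1−ζ²)) = 4.44%.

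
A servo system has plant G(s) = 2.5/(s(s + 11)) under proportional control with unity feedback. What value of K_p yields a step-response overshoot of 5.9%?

From %OS = 100·exp(−πζ/√(1−ζ²)) = 5.9%, ζ = −ln(0.059)/√(π²+ln²(0.059)) = 0.6693.
Characteristic equation s² + 11s + 2.5K_p = 0 gives ζ = 11/(2√(2.5K_p)).
Setting ζ = 0.6693: √(2.5K_p) = 11/(2·0.6693) = 8.217, so K_p = 67.52/2.5 = 27.

K_p = 27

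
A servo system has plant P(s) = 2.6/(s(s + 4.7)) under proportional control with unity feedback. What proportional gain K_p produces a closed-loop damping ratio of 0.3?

Closed-loop characteristic equation: s² + 4.7s + K_p·2.6 = 0.
So ω_n = √(2.6K_p) and 2ζω_n = 4.7, giving ζ = 4.7/(2√(2.6K_p)).
Setting ζ = 0.3: √(2.6K_p) = 4.7/(2·0.3) = 7.833, so K_p = 61.36/2.6 = 23.6.

K_p = 23.6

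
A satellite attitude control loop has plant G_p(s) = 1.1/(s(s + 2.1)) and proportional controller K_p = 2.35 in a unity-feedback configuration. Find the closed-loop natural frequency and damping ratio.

ω_n = 1.61 rad/s, ζ = 0.653

With unity feedback the closed-loop characteristic equation is s² + 2.1s + 2.35·1.1 = s² + 2.1s + 2.585 = 0.
Matching s² + 2ζω_n s + ω_n²: ω_n = √2.585 = 1.608 rad/s and 2ζω_n = 2.1, so ζ = 2.1/(2·1.608) = 0.653.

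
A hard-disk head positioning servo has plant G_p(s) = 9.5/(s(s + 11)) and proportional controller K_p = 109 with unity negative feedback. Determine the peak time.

From 1 + K_pG_p(s) = 0: s² + 11s + 1036 = 0 ⇒ ω_n = 32.18, ζ = 0.1709.
Damped frequency ω_d = ω_n√(1−ζ²) = 31.71 rad/s, so peak time T_p = π/ω_d = 0.0991 s.

T_p = 0.0991 s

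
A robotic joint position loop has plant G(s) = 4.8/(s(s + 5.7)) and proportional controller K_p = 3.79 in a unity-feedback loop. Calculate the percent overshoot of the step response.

Closed-loop characteristic equation: s² + 5.7s + 18.19 = 0, so ω_n = 4.265 rad/s and ζ = 5.7/(2·4.265) = 0.6682.
%OS = 100·exp(−πζ/√(1−ζ²)) = 100·exp(−π·0.6682/√0.5535) = 5.95%.

5.95%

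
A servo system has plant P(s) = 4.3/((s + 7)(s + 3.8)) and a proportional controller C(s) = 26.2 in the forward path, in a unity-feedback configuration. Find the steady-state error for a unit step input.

The loop is type 0. Static position error constant K_pos = C(0)·P(0) = 26.2·0.1617 = 4.235.
Steady-state error to a unit step: e_ss = 1/(1+K_pos) = 1/5.235 = 0.191.

0.191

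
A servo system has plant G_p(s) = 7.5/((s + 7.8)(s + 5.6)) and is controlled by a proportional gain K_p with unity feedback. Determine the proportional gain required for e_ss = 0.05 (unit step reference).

Steady-state error for a unit step on this type-0 loop is 1/(1 + K_p·G_p(0)).
G_p(0) = 0.1717. Require 1/(1 + K_p·0.1717) = 0.05, so 1 + 0.1717·K_p = 20.
K_p = (20 − 1)/0.1717 = 111.

K_p = 111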